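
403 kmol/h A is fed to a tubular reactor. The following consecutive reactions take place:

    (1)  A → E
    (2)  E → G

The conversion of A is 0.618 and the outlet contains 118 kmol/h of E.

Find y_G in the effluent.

0.325

Conversion of A: A consumed = 1ξ₁ = 0.618 × 403 → ξ₁ = 249.1 kmol/h.
E balance: n_E = 0 + 1ξ₁ − 1ξ₂ = 118 → ξ₂ = (1·249.1 − 118)/1 = 131.1 kmol/h.
Outlet amounts (n = n₀ + Σ ν·ξ):
  A: 403 − 1(249.1) = 153.9
  E: 0 + 1(249.1) − 1(131.1) = 118
  G: 0 + 1(131.1) = 131.1
Total out = 403 kmol/h; y_G = 131.1 / 403 = 0.3252.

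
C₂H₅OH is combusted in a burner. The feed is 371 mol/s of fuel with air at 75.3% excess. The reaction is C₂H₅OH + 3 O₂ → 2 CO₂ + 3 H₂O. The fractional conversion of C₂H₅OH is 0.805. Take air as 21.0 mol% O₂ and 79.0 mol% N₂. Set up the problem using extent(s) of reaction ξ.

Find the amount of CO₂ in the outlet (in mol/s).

597 mol/s

Stoichiometric O₂ = 3 × 371 = 1113 mol/s; O₂ fed = 1113 × 1.753 = 1951 mol/s.
N₂ fed = 1951 × 79/21 = 7340 mol/s.
Fuel reacted = 0.805 × 371 → ξ = 298.7 mol/s.
Outlet (n = n₀ + ν ξ):
  C₂H₅OH: 371 − 1(298.7) = 72.34
  O₂: 1951 − 3(298.7) = 1055
  N₂: 7340 (inert)
  CO₂: 0 + 2(298.7) = 597.3
  H₂O: 0 + 3(298.7) = 896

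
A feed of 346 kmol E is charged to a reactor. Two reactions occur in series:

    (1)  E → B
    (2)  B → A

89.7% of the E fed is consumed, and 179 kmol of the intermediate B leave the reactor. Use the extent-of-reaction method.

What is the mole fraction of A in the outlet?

Conversion of E: E consumed = 1ξ₁ = 0.897 × 346 → ξ₁ = 310.4 kmol.
B balance: n_B = 0 + 1ξ₁ − 1ξ₂ = 179 → ξ₂ = (1·310.4 − 179)/1 = 131.4 kmol.
Outlet amounts (n = n₀ + Σ ν·ξ):
  E: 346 − 1(310.4) = 35.64
  B: 0 + 1(310.4) − 1(131.4) = 179
  A: 0 + 1(131.4) = 131.4
Total out = 346 kmol; y_A = 131.4 / 346 = 0.3797.

0.38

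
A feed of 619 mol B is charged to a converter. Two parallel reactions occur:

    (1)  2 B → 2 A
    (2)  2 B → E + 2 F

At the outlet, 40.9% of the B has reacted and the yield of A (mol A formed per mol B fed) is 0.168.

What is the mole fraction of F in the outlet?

0.215

Yield of A: 2ξ₁ / 619 = 0.168 → ξ₁ = 52 mol.
Conversion of B: 2ξ₁ + 2ξ₂ = 0.409 × 619 = 253.2 → ξ₂ = 74.59 mol.
Outlet amounts (n = n₀ + Σ ν·ξ):
  B: 619 − 2(52) − 2(74.59) = 365.8
  A: 0 + 2(52) = 104
  E: 0 + 1(74.59) = 74.59
  F: 0 + 2(74.59) = 149.2
Total out = 693.6 mol; y_F = 149.2 / 693.6 = 0.2151.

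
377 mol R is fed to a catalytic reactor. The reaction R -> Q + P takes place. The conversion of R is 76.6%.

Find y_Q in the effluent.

R reacted = 0.766 × 377 = 288.8 mol; ν_R = −1, so ξ = 288.8/1 = 288.8 mol.
Outlet amounts (n = n₀ + ν ξ):
  R: 377 − 1(288.8) = 88.22
  Q: 0 + 1(288.8) = 288.8
  P: 0 + 1(288.8) = 288.8
Total out = 665.8 mol; y_Q = 288.8 / 665.8 = 0.4337.

0.434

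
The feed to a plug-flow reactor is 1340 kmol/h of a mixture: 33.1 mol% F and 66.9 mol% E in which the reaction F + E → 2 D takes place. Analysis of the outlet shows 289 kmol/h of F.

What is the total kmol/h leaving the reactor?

1340 kmol/h

For F: n = n₀ − 1ξ → 289 = 443.5 − 1ξ, giving ξ = 154.5 kmol/h.
Outlet amounts (n = n₀ + ν ξ):
  F: 443.5 − 1(154.5) = 289
  E: 896.5 − 1(154.5) = 741.9
  D: 0 + 2(154.5) = 309.1
Total out = 289 + 741.9 + 309.1 = 1340 kmol/h.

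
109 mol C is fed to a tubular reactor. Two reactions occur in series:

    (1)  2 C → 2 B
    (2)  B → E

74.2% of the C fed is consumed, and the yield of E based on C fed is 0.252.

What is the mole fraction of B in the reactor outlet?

0.49

Conversion of C: C consumed = 2ξ₁ = 0.742 × 109 → ξ₁ = 40.44 mol.
Yield of E: 1ξ₂ / 109 = 0.252 → ξ₂ = 27.47 mol.
Outlet amounts (n = n₀ + Σ ν·ξ):
  C: 109 − 2(40.44) = 28.12
  B: 0 + 2(40.44) − 1(27.47) = 53.41
  E: 0 + 1(27.47) = 27.47
Total out = 109 mol; y_B = 53.41 / 109 = 0.49.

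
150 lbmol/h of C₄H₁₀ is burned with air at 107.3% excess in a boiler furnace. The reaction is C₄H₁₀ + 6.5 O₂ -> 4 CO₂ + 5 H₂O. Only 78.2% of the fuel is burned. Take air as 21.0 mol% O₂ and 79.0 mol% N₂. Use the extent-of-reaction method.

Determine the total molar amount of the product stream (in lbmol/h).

Stoichiometric O₂ = 6.5 × 150 = 975 lbmol/h; O₂ fed = 975 × 2.073 = 2021 lbmol/h.
N₂ fed = 2021 × 79/21 = 7603 lbmol/h.
Fuel reacted = 0.782 × 150 → ξ = 117.3 lbmol/h.
Outlet (n = n₀ + ν ξ):
  C₄H₁₀: 150 − 1(117.3) = 32.7
  O₂: 2021 − 6.5(117.3) = 1259
  N₂: 7603 (inert)
  CO₂: 0 + 4(117.3) = 469.2
  H₂O: 0 + 5(117.3) = 586.5
Total out = 32.7 + 1259 + 7603 + 469.2 + 586.5 = 9951 lbmol/h.

9950 lbmol/h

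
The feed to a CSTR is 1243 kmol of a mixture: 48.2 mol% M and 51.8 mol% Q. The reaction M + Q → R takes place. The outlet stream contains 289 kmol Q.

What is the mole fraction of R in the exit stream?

0.4

For Q: n = n₀ − 1ξ → 289 = 643.9 − 1ξ, giving ξ = 354.9 kmol.
Outlet amounts (n = n₀ + ν ξ):
  M: 599.1 − 1(354.9) = 244.3
  Q: 643.9 − 1(354.9) = 289
  R: 0 + 1(354.9) = 354.9
Total out = 888.1 kmol; y_R = 354.9 / 888.1 = 0.3996.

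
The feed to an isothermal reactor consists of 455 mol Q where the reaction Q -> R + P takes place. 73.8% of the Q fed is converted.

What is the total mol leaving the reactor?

Q reacted = 0.738 × 455 = 335.8 mol; ν_Q = −1, so ξ = 335.8/1 = 335.8 mol.
Outlet amounts (n = n₀ + ν ξ):
  Q: 455 − 1(335.8) = 119.2
  R: 0 + 1(335.8) = 335.8
  P: 0 + 1(335.8) = 335.8
Total out = 119.2 + 335.8 + 335.8 = 790.8 mol.

791 mol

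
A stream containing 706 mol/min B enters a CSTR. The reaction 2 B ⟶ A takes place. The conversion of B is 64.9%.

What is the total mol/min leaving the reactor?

B reacted = 0.649 × 706 = 458.2 mol/min; ν_B = −2, so ξ = 458.2/2 = 229.1 mol/min.
Outlet amounts (n = n₀ + ν ξ):
  B: 706 − 2(229.1) = 247.8
  A: 0 + 1(229.1) = 229.1
Total out = 247.8 + 229.1 = 476.9 mol/min.

477 mol/min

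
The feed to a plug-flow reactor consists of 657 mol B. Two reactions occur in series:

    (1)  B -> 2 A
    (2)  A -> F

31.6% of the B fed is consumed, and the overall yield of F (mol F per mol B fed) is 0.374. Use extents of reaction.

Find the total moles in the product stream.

Conversion of B: B consumed = 1ξ₁ = 0.316 × 657 → ξ₁ = 207.6 mol.
Yield of F: 1ξ₂ / 657 = 0.374 → ξ₂ = 245.7 mol.
Outlet amounts (n = n₀ + Σ ν·ξ):
  B: 657 − 1(207.6) = 449.4
  A: 0 + 2(207.6) − 1(245.7) = 169.5
  F: 0 + 1(245.7) = 245.7
Total out = 449.4 + 169.5 + 245.7 = 864.6 mol.

865 mol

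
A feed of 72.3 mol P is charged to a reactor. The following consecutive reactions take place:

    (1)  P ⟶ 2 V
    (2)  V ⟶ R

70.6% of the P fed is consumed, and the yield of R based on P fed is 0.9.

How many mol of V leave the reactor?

37 mol

Conversion of P: P consumed = 1ξ₁ = 0.706 × 72.3 → ξ₁ = 51.04 mol.
Yield of R: 1ξ₂ / 72.3 = 0.9 → ξ₂ = 65.07 mol.
Outlet amounts (n = n₀ + Σ ν·ξ):
  P: 72.3 − 1(51.04) = 21.26
  V: 0 + 2(51.04) − 1(65.07) = 37.02
  R: 0 + 1(65.07) = 65.07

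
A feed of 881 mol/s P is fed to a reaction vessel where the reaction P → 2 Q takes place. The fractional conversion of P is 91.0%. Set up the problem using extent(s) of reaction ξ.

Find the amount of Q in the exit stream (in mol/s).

1600 mol/s

P reacted = 0.91 × 881 = 801.7 mol/s; ν_P = −1, so ξ = 801.7/1 = 801.7 mol/s.
Outlet amounts (n = n₀ + ν ξ):
  P: 881 − 1(801.7) = 79.29
  Q: 0 + 2(801.7) = 1603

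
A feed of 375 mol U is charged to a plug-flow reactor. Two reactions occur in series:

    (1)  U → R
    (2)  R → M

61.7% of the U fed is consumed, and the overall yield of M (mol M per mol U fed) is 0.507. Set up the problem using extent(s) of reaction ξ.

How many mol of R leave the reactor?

Conversion of U: U consumed = 1ξ₁ = 0.617 × 375 → ξ₁ = 231.4 mol.
Yield of M: 1ξ₂ / 375 = 0.507 → ξ₂ = 190.1 mol.
Outlet amounts (n = n₀ + Σ ν·ξ):
  U: 375 − 1(231.4) = 143.6
  R: 0 + 1(231.4) − 1(190.1) = 41.25
  M: 0 + 1(190.1) = 190.1

41.2 mol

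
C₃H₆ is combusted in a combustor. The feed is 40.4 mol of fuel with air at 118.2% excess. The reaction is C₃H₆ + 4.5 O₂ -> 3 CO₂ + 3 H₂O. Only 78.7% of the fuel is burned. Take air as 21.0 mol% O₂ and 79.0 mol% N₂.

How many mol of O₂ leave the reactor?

Stoichiometric O₂ = 4.5 × 40.4 = 181.8 mol; O₂ fed = 181.8 × 2.182 = 396.7 mol.
N₂ fed = 396.7 × 79/21 = 1492 mol.
Fuel reacted = 0.787 × 40.4 → ξ = 31.79 mol.
Outlet (n = n₀ + ν ξ):
  C₃H₆: 40.4 − 1(31.79) = 8.605
  O₂: 396.7 − 4.5(31.79) = 253.6
  N₂: 1492 (inert)
  CO₂: 0 + 3(31.79) = 95.38
  H₂O: 0 + 3(31.79) = 95.38

254 mol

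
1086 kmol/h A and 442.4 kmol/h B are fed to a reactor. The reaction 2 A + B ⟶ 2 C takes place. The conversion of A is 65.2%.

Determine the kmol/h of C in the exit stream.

A reacted = 0.652 × 1086 = 708.1 kmol/h; ν_A = −2, so ξ = 708.1/2 = 354 kmol/h.
Outlet amounts (n = n₀ + ν ξ):
  A: 1086 − 2(354) = 377.9
  B: 442.4 − 1(354) = 88.36
  C: 0 + 2(354) = 708.1

708 kmol/h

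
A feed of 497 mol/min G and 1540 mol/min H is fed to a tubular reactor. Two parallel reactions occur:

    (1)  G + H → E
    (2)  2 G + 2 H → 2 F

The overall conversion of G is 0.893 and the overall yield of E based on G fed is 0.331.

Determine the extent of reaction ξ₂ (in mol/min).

ξ₂ = 140 mol/min

Yield of E: 1ξ₁ / 497 = 0.331 → ξ₁ = 164.5 mol/min.
Conversion of G: 1ξ₁ + 2ξ₂ = 0.893 × 497 = 443.8 → ξ₂ = 139.7 mol/min.
Outlet amounts (n = n₀ + Σ ν·ξ):
  G: 497 − 1(164.5) − 2(139.7) = 53.18
  H: 1540 − 1(164.5) − 2(139.7) = 1096
  E: 0 + 1(164.5) = 164.5
  F: 0 + 2(139.7) = 279.3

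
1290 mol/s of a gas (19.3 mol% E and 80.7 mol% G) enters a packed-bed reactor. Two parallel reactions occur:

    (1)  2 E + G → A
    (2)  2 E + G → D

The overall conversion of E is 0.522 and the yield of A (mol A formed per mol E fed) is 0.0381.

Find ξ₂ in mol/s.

ξ₂ = 55.5 mol/s

Yield of A: 1ξ₁ / 249 = 0.0381 → ξ₁ = 9.486 mol/s.
Conversion of E: 2ξ₁ + 2ξ₂ = 0.522 × 249 = 130 → ξ₂ = 55.5 mol/s.
Outlet amounts (n = n₀ + Σ ν·ξ):
  E: 249 − 2(9.486) − 2(55.5) = 119
  G: 1041 − 1(9.486) − 1(55.5) = 976
  A: 0 + 1(9.486) = 9.486
  D: 0 + 1(55.5) = 55.5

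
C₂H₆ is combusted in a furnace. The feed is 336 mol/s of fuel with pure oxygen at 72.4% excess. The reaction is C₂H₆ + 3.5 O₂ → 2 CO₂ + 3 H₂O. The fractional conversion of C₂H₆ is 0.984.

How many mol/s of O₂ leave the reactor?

Stoichiometric O₂ = 3.5 × 336 = 1176 mol/s; O₂ fed = 1176 × 1.724 = 2027 mol/s.
Fuel reacted = 0.984 × 336 → ξ = 330.6 mol/s.
Outlet (n = n₀ + ν ξ):
  C₂H₆: 336 − 1(330.6) = 5.376
  O₂: 2027 − 3.5(330.6) = 870.2
  CO₂: 0 + 2(330.6) = 661.2
  H₂O: 0 + 3(330.6) = 991.9

870 mol/s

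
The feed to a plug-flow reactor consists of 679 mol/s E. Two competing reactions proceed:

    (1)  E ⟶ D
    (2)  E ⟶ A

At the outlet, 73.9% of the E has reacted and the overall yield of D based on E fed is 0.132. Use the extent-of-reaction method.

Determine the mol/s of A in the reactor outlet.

412 mol/s

Yield of D: 1ξ₁ / 679 = 0.132 → ξ₁ = 89.63 mol/s.
Conversion of E: 1ξ₁ + 1ξ₂ = 0.739 × 679 = 501.8 → ξ₂ = 412.2 mol/s.
Outlet amounts (n = n₀ + Σ ν·ξ):
  E: 679 − 1(89.63) − 1(412.2) = 177.2
  D: 0 + 1(89.63) = 89.63
  A: 0 + 1(412.2) = 412.2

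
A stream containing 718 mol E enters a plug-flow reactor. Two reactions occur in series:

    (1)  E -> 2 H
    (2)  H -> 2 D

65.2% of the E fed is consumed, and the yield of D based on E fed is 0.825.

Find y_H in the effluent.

0.432

Conversion of E: E consumed = 1ξ₁ = 0.652 × 718 → ξ₁ = 468.1 mol.
Yield of D: 2ξ₂ / 718 = 0.825 → ξ₂ = 296.2 mol.
Outlet amounts (n = n₀ + Σ ν·ξ):
  E: 718 − 1(468.1) = 249.9
  H: 0 + 2(468.1) − 1(296.2) = 640.1
  D: 0 + 2(296.2) = 592.4
Total out = 1482 mol; y_H = 640.1 / 1482 = 0.4318.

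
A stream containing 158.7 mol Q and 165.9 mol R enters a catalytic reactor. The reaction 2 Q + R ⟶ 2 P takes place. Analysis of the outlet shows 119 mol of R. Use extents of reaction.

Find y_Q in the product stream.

0.234

For R: n = n₀ − 1ξ → 119 = 165.9 − 1ξ, giving ξ = 46.9 mol.
Outlet amounts (n = n₀ + ν ξ):
  Q: 158.7 − 2(46.9) = 64.9
  R: 165.9 − 1(46.9) = 119
  P: 0 + 2(46.9) = 93.8
Total out = 277.7 mol; y_Q = 64.9 / 277.7 = 0.2337.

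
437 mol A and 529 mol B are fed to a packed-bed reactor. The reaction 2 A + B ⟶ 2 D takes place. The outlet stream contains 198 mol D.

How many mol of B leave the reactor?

For D: n = n₀ + 2ξ → 198 = 0 + 2ξ, giving ξ = 99 mol.
Outlet amounts (n = n₀ + ν ξ):
  A: 437 − 2(99) = 239
  B: 529 − 1(99) = 430
  D: 0 + 2(99) = 198

430 mol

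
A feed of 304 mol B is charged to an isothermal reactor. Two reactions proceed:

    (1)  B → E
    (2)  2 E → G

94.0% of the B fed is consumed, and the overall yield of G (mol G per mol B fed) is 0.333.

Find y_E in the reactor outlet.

0.411

Conversion of B: B consumed = 1ξ₁ = 0.94 × 304 → ξ₁ = 285.8 mol.
Yield of G: 1ξ₂ / 304 = 0.333 → ξ₂ = 101.2 mol.
Outlet amounts (n = n₀ + Σ ν·ξ):
  B: 304 − 1(285.8) = 18.24
  E: 0 + 1(285.8) − 2(101.2) = 83.3
  G: 0 + 1(101.2) = 101.2
Total out = 202.8 mol; y_E = 83.3 / 202.8 = 0.4108.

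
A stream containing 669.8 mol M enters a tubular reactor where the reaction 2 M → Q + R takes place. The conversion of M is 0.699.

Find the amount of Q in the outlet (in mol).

234 mol

M reacted = 0.699 × 669.8 = 468.2 mol; ν_M = −2, so ξ = 468.2/2 = 234.1 mol.
Outlet amounts (n = n₀ + ν ξ):
  M: 669.8 − 2(234.1) = 201.6
  Q: 0 + 1(234.1) = 234.1
  R: 0 + 1(234.1) = 234.1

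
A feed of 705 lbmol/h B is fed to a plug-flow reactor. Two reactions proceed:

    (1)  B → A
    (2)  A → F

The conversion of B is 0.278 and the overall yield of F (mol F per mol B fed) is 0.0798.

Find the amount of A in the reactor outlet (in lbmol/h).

140 lbmol/h

Conversion of B: B consumed = 1ξ₁ = 0.278 × 705 → ξ₁ = 196 lbmol/h.
Yield of F: 1ξ₂ / 705 = 0.0798 → ξ₂ = 56.26 lbmol/h.
Outlet amounts (n = n₀ + Σ ν·ξ):
  B: 705 − 1(196) = 509
  A: 0 + 1(196) − 1(56.26) = 139.7
  F: 0 + 1(56.26) = 56.26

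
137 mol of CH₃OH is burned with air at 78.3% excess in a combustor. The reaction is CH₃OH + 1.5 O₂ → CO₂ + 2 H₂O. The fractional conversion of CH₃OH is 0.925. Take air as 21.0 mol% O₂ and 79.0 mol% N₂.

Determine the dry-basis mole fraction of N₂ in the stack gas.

0.815

Stoichiometric O₂ = 1.5 × 137 = 205.5 mol; O₂ fed = 205.5 × 1.783 = 366.4 mol.
N₂ fed = 366.4 × 79/21 = 1378 mol.
Fuel reacted = 0.925 × 137 → ξ = 126.7 mol.
Outlet (n = n₀ + ν ξ):
  CH₃OH: 137 − 1(126.7) = 10.27
  O₂: 366.4 − 1.5(126.7) = 176.3
  N₂: 1378 (inert)
  CO₂: 0 + 1(126.7) = 126.7
  H₂O: 0 + 2(126.7) = 253.5
Dry total = 1692 mol; y_N₂ (dry) = 1378 / 1692 = 0.8148.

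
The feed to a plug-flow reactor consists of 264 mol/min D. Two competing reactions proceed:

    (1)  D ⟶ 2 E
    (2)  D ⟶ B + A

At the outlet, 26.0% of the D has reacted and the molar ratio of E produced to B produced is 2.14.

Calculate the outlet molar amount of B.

Conversion of D: D consumed = 0.26 × 264 = 68.64 mol/min = 1ξ₁ + 1ξ₂.
Selectivity: 2ξ₁ / (1ξ₂) = 2.14 → ξ₁ = 1.07 ξ₂.
Substitute: (1·1.07 + 1) ξ₂ = 68.64 → ξ₂ = 33.16 mol/min, ξ₁ = 35.48 mol/min.
Outlet amounts (n = n₀ + Σ ν·ξ):
  D: 264 − 1(35.48) − 1(33.16) = 195.4
  E: 0 + 2(35.48) = 70.96
  B: 0 + 1(33.16) = 33.16
  A: 0 + 1(33.16) = 33.16

33.2 mol/min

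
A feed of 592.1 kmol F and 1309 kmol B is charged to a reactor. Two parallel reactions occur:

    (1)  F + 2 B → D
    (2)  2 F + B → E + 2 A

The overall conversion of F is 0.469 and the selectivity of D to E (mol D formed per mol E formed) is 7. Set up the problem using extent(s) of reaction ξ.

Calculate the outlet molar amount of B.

Conversion of F: F consumed = 0.469 × 592.1 = 277.7 kmol = 1ξ₁ + 2ξ₂.
Selectivity: 1ξ₁ / (1ξ₂) = 7 → ξ₁ = 7 ξ₂.
Substitute: (1·7 + 2) ξ₂ = 277.7 → ξ₂ = 30.85 kmol, ξ₁ = 216 kmol.
Outlet amounts (n = n₀ + Σ ν·ξ):
  F: 592.1 − 1(216) − 2(30.85) = 314.4
  B: 1309 − 2(216) − 1(30.85) = 846.2
  D: 0 + 1(216) = 216
  E: 0 + 1(30.85) = 30.85
  A: 0 + 2(30.85) = 61.71

846 kmol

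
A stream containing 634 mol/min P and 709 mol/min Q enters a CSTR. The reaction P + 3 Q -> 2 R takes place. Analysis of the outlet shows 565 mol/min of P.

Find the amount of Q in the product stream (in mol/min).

For P: n = n₀ − 1ξ → 565 = 634 − 1ξ, giving ξ = 69 mol/min.
Outlet amounts (n = n₀ + ν ξ):
  P: 634 − 1(69) = 565
  Q: 709 − 3(69) = 502
  R: 0 + 2(69) = 138

502 mol/min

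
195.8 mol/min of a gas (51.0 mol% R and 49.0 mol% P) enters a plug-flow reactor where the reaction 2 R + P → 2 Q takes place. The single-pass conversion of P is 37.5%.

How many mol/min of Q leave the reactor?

72 mol/min

P reacted = 0.375 × 95.94 = 35.98 mol/min; ν_P = −1, so ξ = 35.98/1 = 35.98 mol/min.
Outlet amounts (n = n₀ + ν ξ):
  R: 99.86 − 2(35.98) = 27.9
  P: 95.94 − 1(35.98) = 59.96
  Q: 0 + 2(35.98) = 71.96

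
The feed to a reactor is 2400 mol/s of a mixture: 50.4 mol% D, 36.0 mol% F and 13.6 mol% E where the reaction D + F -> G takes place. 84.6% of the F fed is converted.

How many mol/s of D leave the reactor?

479 mol/s

F reacted = 0.846 × 864 = 730.9 mol/s; ν_F = −1, so ξ = 730.9/1 = 730.9 mol/s.
Outlet amounts (n = n₀ + ν ξ):
  D: 1210 − 1(730.9) = 478.7
  F: 864 − 1(730.9) = 133.1
  G: 0 + 1(730.9) = 730.9
  E: 326.4 (inert)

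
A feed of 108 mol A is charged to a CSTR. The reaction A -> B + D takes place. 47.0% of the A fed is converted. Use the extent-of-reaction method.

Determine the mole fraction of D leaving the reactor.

A reacted = 0.47 × 108 = 50.76 mol; ν_A = −1, so ξ = 50.76/1 = 50.76 mol.
Outlet amounts (n = n₀ + ν ξ):
  A: 108 − 1(50.76) = 57.24
  B: 0 + 1(50.76) = 50.76
  D: 0 + 1(50.76) = 50.76
Total out = 158.8 mol; y_D = 50.76 / 158.8 = 0.3197.

0.32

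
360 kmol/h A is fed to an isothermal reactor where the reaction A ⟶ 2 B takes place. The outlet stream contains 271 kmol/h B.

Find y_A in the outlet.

For B: n = n₀ + 2ξ → 271 = 0 + 2ξ, giving ξ = 135.5 kmol/h.
Outlet amounts (n = n₀ + ν ξ):
  A: 360 − 1(135.5) = 224.5
  B: 0 + 2(135.5) = 271
Total out = 495.5 kmol/h; y_A = 224.5 / 495.5 = 0.4531.

0.453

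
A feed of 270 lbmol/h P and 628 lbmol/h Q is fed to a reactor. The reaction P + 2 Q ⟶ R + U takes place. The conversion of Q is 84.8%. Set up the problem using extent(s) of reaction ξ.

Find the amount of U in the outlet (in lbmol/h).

266 lbmol/h

Q reacted = 0.848 × 628 = 532.5 lbmol/h; ν_Q = −2, so ξ = 532.5/2 = 266.3 lbmol/h.
Outlet amounts (n = n₀ + ν ξ):
  P: 270 − 1(266.3) = 3.728
  Q: 628 − 2(266.3) = 95.46
  R: 0 + 1(266.3) = 266.3
  U: 0 + 1(266.3) = 266.3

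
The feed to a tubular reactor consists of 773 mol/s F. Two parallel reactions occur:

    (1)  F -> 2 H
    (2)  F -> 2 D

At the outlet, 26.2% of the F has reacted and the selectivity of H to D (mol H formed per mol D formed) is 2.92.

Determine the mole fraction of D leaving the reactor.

0.106

Conversion of F: F consumed = 0.262 × 773 = 202.5 mol/s = 1ξ₁ + 1ξ₂.
Selectivity: 2ξ₁ / (2ξ₂) = 2.92 → ξ₁ = 2.92 ξ₂.
Substitute: (1·2.92 + 1) ξ₂ = 202.5 → ξ₂ = 51.66 mol/s, ξ₁ = 150.9 mol/s.
Outlet amounts (n = n₀ + Σ ν·ξ):
  F: 773 − 1(150.9) − 1(51.66) = 570.5
  H: 0 + 2(150.9) = 301.7
  D: 0 + 2(51.66) = 103.3
Total out = 975.5 mol/s; y_D = 103.3 / 975.5 = 0.1059.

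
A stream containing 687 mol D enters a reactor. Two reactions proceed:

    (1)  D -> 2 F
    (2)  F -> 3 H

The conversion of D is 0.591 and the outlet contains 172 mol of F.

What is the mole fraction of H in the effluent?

Conversion of D: D consumed = 1ξ₁ = 0.591 × 687 → ξ₁ = 406 mol.
F balance: n_F = 0 + 2ξ₁ − 1ξ₂ = 172 → ξ₂ = (2·406 − 172)/1 = 640 mol.
Outlet amounts (n = n₀ + Σ ν·ξ):
  D: 687 − 1(406) = 281
  F: 0 + 2(406) − 1(640) = 172
  H: 0 + 3(640) = 1920
Total out = 2373 mol; y_H = 1920 / 2373 = 0.8091.

0.809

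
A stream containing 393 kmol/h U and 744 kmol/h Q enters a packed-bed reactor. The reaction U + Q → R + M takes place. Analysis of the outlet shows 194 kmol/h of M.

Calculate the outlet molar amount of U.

For M: n = n₀ + 1ξ → 194 = 0 + 1ξ, giving ξ = 194 kmol/h.
Outlet amounts (n = n₀ + ν ξ):
  U: 393 − 1(194) = 199
  Q: 744 − 1(194) = 550
  R: 0 + 1(194) = 194
  M: 0 + 1(194) = 194

199 kmol/h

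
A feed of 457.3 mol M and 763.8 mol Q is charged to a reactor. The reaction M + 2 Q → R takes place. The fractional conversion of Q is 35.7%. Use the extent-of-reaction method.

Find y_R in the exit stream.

Q reacted = 0.357 × 763.8 = 272.7 mol; ν_Q = −2, so ξ = 272.7/2 = 136.3 mol.
Outlet amounts (n = n₀ + ν ξ):
  M: 457.3 − 1(136.3) = 321
  Q: 763.8 − 2(136.3) = 491.1
  R: 0 + 1(136.3) = 136.3
Total out = 948.4 mol; y_R = 136.3 / 948.4 = 0.1438.

0.144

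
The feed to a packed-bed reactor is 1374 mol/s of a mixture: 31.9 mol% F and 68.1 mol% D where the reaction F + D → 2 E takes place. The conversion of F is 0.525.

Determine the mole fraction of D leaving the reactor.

F reacted = 0.525 × 438.3 = 230.1 mol/s; ν_F = −1, so ξ = 230.1/1 = 230.1 mol/s.
Outlet amounts (n = n₀ + ν ξ):
  F: 438.3 − 1(230.1) = 208.2
  D: 935.7 − 1(230.1) = 705.6
  E: 0 + 2(230.1) = 460.2
Total out = 1374 mol/s; y_D = 705.6 / 1374 = 0.5135.

0.514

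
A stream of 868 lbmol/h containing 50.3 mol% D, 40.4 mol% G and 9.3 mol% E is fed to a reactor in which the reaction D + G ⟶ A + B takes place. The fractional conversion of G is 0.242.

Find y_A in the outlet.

0.0978

G reacted = 0.242 × 350.7 = 84.86 lbmol/h; ν_G = −1, so ξ = 84.86/1 = 84.86 lbmol/h.
Outlet amounts (n = n₀ + ν ξ):
  D: 436.6 − 1(84.86) = 351.7
  G: 350.7 − 1(84.86) = 265.8
  A: 0 + 1(84.86) = 84.86
  B: 0 + 1(84.86) = 84.86
  E: 80.72 (inert)
Total out = 868 lbmol/h; y_A = 84.86 / 868 = 0.09777.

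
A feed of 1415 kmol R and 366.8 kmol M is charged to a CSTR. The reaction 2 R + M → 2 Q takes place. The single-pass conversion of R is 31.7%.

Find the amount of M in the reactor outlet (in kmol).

143 kmol

R reacted = 0.317 × 1415 = 448.6 kmol; ν_R = −2, so ξ = 448.6/2 = 224.3 kmol.
Outlet amounts (n = n₀ + ν ξ):
  R: 1415 − 2(224.3) = 966.4
  M: 366.8 − 1(224.3) = 142.5
  Q: 0 + 2(224.3) = 448.6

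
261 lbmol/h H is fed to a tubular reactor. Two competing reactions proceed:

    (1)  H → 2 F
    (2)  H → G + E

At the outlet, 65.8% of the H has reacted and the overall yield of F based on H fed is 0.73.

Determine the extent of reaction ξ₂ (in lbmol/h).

ξ₂ = 76.5 lbmol/h

Yield of F: 2ξ₁ / 261 = 0.73 → ξ₁ = 95.27 lbmol/h.
Conversion of H: 1ξ₁ + 1ξ₂ = 0.658 × 261 = 171.7 → ξ₂ = 76.47 lbmol/h.
Outlet amounts (n = n₀ + Σ ν·ξ):
  H: 261 − 1(95.27) − 1(76.47) = 89.26
  F: 0 + 2(95.27) = 190.5
  G: 0 + 1(76.47) = 76.47
  E: 0 + 1(76.47) = 76.47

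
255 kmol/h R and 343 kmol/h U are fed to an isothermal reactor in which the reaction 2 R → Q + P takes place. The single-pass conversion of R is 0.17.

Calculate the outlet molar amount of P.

21.7 kmol/h

R reacted = 0.17 × 255 = 43.35 kmol/h; ν_R = −2, so ξ = 43.35/2 = 21.68 kmol/h.
Outlet amounts (n = n₀ + ν ξ):
  R: 255 − 2(21.68) = 211.7
  Q: 0 + 1(21.68) = 21.68
  P: 0 + 1(21.68) = 21.68
  U: 343 (inert)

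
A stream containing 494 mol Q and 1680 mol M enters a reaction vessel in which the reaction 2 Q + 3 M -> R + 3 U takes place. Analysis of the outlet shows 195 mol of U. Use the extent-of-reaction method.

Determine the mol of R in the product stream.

65 mol

For U: n = n₀ + 3ξ → 195 = 0 + 3ξ, giving ξ = 65 mol.
Outlet amounts (n = n₀ + ν ξ):
  Q: 494 − 2(65) = 364
  M: 1680 − 3(65) = 1485
  R: 0 + 1(65) = 65
  U: 0 + 3(65) = 195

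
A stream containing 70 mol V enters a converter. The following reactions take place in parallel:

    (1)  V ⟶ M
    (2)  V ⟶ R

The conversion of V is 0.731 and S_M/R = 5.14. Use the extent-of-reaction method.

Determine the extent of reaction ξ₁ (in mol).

ξ₁ = 42.8 mol

Conversion of V: V consumed = 0.731 × 70 = 51.17 mol = 1ξ₁ + 1ξ₂.
Selectivity: 1ξ₁ / (1ξ₂) = 5.14 → ξ₁ = 5.14 ξ₂.
Substitute: (1·5.14 + 1) ξ₂ = 51.17 → ξ₂ = 8.334 mol, ξ₁ = 42.84 mol.
Outlet amounts (n = n₀ + Σ ν·ξ):
  V: 70 − 1(42.84) − 1(8.334) = 18.83
  M: 0 + 1(42.84) = 42.84
  R: 0 + 1(8.334) = 8.334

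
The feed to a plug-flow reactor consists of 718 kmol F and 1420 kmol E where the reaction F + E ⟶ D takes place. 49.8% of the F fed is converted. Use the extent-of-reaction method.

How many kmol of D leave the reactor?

358 kmol

F reacted = 0.498 × 718 = 357.6 kmol; ν_F = −1, so ξ = 357.6/1 = 357.6 kmol.
Outlet amounts (n = n₀ + ν ξ):
  F: 718 − 1(357.6) = 360.4
  E: 1420 − 1(357.6) = 1062
  D: 0 + 1(357.6) = 357.6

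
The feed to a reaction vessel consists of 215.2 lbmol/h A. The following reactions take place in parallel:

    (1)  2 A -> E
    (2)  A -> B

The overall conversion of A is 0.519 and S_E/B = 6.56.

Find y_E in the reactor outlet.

Conversion of A: A consumed = 0.519 × 215.2 = 111.7 lbmol/h = 2ξ₁ + 1ξ₂.
Selectivity: 1ξ₁ / (1ξ₂) = 6.56 → ξ₁ = 6.56 ξ₂.
Substitute: (2·6.56 + 1) ξ₂ = 111.7 → ξ₂ = 7.91 lbmol/h, ξ₁ = 51.89 lbmol/h.
Outlet amounts (n = n₀ + Σ ν·ξ):
  A: 215.2 − 2(51.89) − 1(7.91) = 103.5
  E: 0 + 1(51.89) = 51.89
  B: 0 + 1(7.91) = 7.91
Total out = 163.3 lbmol/h; y_E = 51.89 / 163.3 = 0.3177.

0.318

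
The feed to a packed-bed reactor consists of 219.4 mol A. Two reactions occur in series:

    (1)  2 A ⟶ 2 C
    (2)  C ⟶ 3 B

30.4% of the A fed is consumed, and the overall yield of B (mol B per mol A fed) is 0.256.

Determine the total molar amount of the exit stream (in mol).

Conversion of A: A consumed = 2ξ₁ = 0.304 × 219.4 → ξ₁ = 33.35 mol.
Yield of B: 3ξ₂ / 219.4 = 0.256 → ξ₂ = 18.72 mol.
Outlet amounts (n = n₀ + Σ ν·ξ):
  A: 219.4 − 2(33.35) = 152.7
  C: 0 + 2(33.35) − 1(18.72) = 47.98
  B: 0 + 3(18.72) = 56.17
Total out = 152.7 + 47.98 + 56.17 = 256.8 mol.

257 mol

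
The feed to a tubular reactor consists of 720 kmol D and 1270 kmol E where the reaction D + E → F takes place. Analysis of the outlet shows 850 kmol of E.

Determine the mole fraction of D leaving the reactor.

For E: n = n₀ − 1ξ → 850 = 1270 − 1ξ, giving ξ = 420 kmol.
Outlet amounts (n = n₀ + ν ξ):
  D: 720 − 1(420) = 300
  E: 1270 − 1(420) = 850
  F: 0 + 1(420) = 420
Total out = 1570 kmol; y_D = 300 / 1570 = 0.1911.

0.191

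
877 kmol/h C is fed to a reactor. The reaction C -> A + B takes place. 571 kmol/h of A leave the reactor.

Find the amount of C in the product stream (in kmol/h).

For A: n = n₀ + 1ξ → 571 = 0 + 1ξ, giving ξ = 571 kmol/h.
Outlet amounts (n = n₀ + ν ξ):
  C: 877 − 1(571) = 306
  A: 0 + 1(571) = 571
  B: 0 + 1(571) = 571

306 kmol/h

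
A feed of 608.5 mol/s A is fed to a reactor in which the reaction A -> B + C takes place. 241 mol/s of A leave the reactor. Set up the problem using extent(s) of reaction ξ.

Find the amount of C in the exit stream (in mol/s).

368 mol/s

For A: n = n₀ − 1ξ → 241 = 608.5 − 1ξ, giving ξ = 367.5 mol/s.
Outlet amounts (n = n₀ + ν ξ):
  A: 608.5 − 1(367.5) = 241
  B: 0 + 1(367.5) = 367.5
  C: 0 + 1(367.5) = 367.5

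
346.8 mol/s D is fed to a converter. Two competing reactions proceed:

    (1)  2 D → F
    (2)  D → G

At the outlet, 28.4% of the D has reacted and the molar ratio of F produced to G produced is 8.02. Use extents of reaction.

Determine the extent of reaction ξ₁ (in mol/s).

ξ₁ = 46.4 mol/s

Conversion of D: D consumed = 0.284 × 346.8 = 98.49 mol/s = 2ξ₁ + 1ξ₂.
Selectivity: 1ξ₁ / (1ξ₂) = 8.02 → ξ₁ = 8.02 ξ₂.
Substitute: (2·8.02 + 1) ξ₂ = 98.49 → ξ₂ = 5.78 mol/s, ξ₁ = 46.36 mol/s.
Outlet amounts (n = n₀ + Σ ν·ξ):
  D: 346.8 − 2(46.36) − 1(5.78) = 248.3
  F: 0 + 1(46.36) = 46.36
  G: 0 + 1(5.78) = 5.78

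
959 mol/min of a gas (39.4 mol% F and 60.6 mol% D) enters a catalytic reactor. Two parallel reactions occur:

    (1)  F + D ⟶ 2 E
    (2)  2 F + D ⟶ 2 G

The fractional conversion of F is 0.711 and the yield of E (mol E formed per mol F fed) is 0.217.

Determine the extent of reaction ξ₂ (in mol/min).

Yield of E: 2ξ₁ / 377.8 = 0.217 → ξ₁ = 41 mol/min.
Conversion of F: 1ξ₁ + 2ξ₂ = 0.711 × 377.8 = 268.6 → ξ₂ = 113.8 mol/min.
Outlet amounts (n = n₀ + Σ ν·ξ):
  F: 377.8 − 1(41) − 2(113.8) = 109.2
  D: 581.2 − 1(41) − 1(113.8) = 426.3
  E: 0 + 2(41) = 81.99
  G: 0 + 2(113.8) = 227.7

ξ₂ = 114 mol/min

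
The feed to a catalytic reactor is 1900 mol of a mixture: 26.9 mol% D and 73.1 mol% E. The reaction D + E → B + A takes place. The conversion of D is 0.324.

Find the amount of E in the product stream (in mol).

1220 mol

D reacted = 0.324 × 511.1 = 165.6 mol; ν_D = −1, so ξ = 165.6/1 = 165.6 mol.
Outlet amounts (n = n₀ + ν ξ):
  D: 511.1 − 1(165.6) = 345.5
  E: 1389 − 1(165.6) = 1223
  B: 0 + 1(165.6) = 165.6
  A: 0 + 1(165.6) = 165.6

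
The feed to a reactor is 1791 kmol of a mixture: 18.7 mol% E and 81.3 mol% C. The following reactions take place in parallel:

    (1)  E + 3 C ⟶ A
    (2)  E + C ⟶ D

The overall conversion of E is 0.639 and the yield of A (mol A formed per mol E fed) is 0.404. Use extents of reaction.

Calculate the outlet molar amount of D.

78.7 kmol

Yield of A: 1ξ₁ / 334.9 = 0.404 → ξ₁ = 135.3 kmol.
Conversion of E: 1ξ₁ + 1ξ₂ = 0.639 × 334.9 = 214 → ξ₂ = 78.71 kmol.
Outlet amounts (n = n₀ + Σ ν·ξ):
  E: 334.9 − 1(135.3) − 1(78.71) = 120.9
  C: 1456 − 3(135.3) − 1(78.71) = 971.5
  A: 0 + 1(135.3) = 135.3
  D: 0 + 1(78.71) = 78.71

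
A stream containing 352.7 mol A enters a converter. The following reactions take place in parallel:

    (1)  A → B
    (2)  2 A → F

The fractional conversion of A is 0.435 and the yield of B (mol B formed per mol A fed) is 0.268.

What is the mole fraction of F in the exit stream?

0.0911

Yield of B: 1ξ₁ / 352.7 = 0.268 → ξ₁ = 94.52 mol.
Conversion of A: 1ξ₁ + 2ξ₂ = 0.435 × 352.7 = 153.4 → ξ₂ = 29.45 mol.
Outlet amounts (n = n₀ + Σ ν·ξ):
  A: 352.7 − 1(94.52) − 2(29.45) = 199.3
  B: 0 + 1(94.52) = 94.52
  F: 0 + 1(29.45) = 29.45
Total out = 323.2 mol; y_F = 29.45 / 323.2 = 0.09111.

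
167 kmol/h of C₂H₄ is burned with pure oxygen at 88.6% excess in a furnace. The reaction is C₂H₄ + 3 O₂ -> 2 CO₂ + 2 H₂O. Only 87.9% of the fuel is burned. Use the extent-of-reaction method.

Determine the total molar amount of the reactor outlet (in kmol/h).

Stoichiometric O₂ = 3 × 167 = 501 kmol/h; O₂ fed = 501 × 1.886 = 944.9 kmol/h.
Fuel reacted = 0.879 × 167 → ξ = 146.8 kmol/h.
Outlet (n = n₀ + ν ξ):
  C₂H₄: 167 − 1(146.8) = 20.21
  O₂: 944.9 − 3(146.8) = 504.5
  CO₂: 0 + 2(146.8) = 293.6
  H₂O: 0 + 2(146.8) = 293.6
Total out = 20.21 + 504.5 + 293.6 + 293.6 = 1112 kmol/h.

1110 kmol/h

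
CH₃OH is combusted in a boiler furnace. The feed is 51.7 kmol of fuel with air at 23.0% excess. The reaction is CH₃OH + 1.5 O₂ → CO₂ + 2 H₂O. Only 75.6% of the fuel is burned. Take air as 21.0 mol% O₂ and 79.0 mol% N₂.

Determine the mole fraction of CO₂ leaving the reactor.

Stoichiometric O₂ = 1.5 × 51.7 = 77.55 kmol; O₂ fed = 77.55 × 1.230 = 95.39 kmol.
N₂ fed = 95.39 × 79/21 = 358.8 kmol.
Fuel reacted = 0.756 × 51.7 → ξ = 39.09 kmol.
Outlet (n = n₀ + ν ξ):
  CH₃OH: 51.7 − 1(39.09) = 12.61
  O₂: 95.39 − 1.5(39.09) = 36.76
  N₂: 358.8 (inert)
  CO₂: 0 + 1(39.09) = 39.09
  H₂O: 0 + 2(39.09) = 78.17
Total out = 525.5 kmol; y_CO₂ = 39.09 / 525.5 = 0.07438.

0.0744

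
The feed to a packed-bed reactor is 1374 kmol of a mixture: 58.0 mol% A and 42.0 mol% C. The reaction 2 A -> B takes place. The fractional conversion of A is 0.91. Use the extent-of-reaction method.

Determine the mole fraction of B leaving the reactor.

A reacted = 0.91 × 796.9 = 725.2 kmol; ν_A = −2, so ξ = 725.2/2 = 362.6 kmol.
Outlet amounts (n = n₀ + ν ξ):
  A: 796.9 − 2(362.6) = 71.72
  B: 0 + 1(362.6) = 362.6
  C: 577.1 (inert)
Total out = 1011 kmol; y_B = 362.6 / 1011 = 0.3585.

0.359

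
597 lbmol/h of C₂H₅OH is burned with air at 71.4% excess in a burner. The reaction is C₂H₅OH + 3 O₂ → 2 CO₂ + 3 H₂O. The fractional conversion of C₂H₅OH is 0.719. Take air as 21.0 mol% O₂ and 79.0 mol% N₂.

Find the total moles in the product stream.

Stoichiometric O₂ = 3 × 597 = 1791 lbmol/h; O₂ fed = 1791 × 1.714 = 3070 lbmol/h.
N₂ fed = 3070 × 79/21 = 11550 lbmol/h.
Fuel reacted = 0.719 × 597 → ξ = 429.2 lbmol/h.
Outlet (n = n₀ + ν ξ):
  C₂H₅OH: 597 − 1(429.2) = 167.8
  O₂: 3070 − 3(429.2) = 1782
  N₂: 11550 (inert)
  CO₂: 0 + 2(429.2) = 858.5
  H₂O: 0 + 3(429.2) = 1288
Total out = 167.8 + 1782 + 11550 + 858.5 + 1288 = 15640 lbmol/h.

15600 lbmol/h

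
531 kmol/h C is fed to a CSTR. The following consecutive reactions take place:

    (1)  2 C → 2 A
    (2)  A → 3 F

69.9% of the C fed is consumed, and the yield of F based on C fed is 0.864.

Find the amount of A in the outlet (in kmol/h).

218 kmol/h

Conversion of C: C consumed = 2ξ₁ = 0.699 × 531 → ξ₁ = 185.6 kmol/h.
Yield of F: 3ξ₂ / 531 = 0.864 → ξ₂ = 152.9 kmol/h.
Outlet amounts (n = n₀ + Σ ν·ξ):
  C: 531 − 2(185.6) = 159.8
  A: 0 + 2(185.6) − 1(152.9) = 218.2
  F: 0 + 3(152.9) = 458.8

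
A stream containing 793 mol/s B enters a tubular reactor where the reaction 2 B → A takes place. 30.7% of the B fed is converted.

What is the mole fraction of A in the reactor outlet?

B reacted = 0.307 × 793 = 243.5 mol/s; ν_B = −2, so ξ = 243.5/2 = 121.7 mol/s.
Outlet amounts (n = n₀ + ν ξ):
  B: 793 − 2(121.7) = 549.5
  A: 0 + 1(121.7) = 121.7
Total out = 671.3 mol/s; y_A = 121.7 / 671.3 = 0.1813.

0.181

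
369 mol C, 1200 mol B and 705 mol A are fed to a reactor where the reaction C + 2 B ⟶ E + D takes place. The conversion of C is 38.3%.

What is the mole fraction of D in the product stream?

C reacted = 0.383 × 369 = 141.3 mol; ν_C = −1, so ξ = 141.3/1 = 141.3 mol.
Outlet amounts (n = n₀ + ν ξ):
  C: 369 − 1(141.3) = 227.7
  B: 1200 − 2(141.3) = 917.3
  E: 0 + 1(141.3) = 141.3
  D: 0 + 1(141.3) = 141.3
  A: 705 (inert)
Total out = 2133 mol; y_D = 141.3 / 2133 = 0.06627.

0.0663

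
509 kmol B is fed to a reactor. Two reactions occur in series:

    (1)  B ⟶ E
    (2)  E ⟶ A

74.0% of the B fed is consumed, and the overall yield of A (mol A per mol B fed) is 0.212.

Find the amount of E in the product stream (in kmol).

269 kmol

Conversion of B: B consumed = 1ξ₁ = 0.74 × 509 → ξ₁ = 376.7 kmol.
Yield of A: 1ξ₂ / 509 = 0.212 → ξ₂ = 107.9 kmol.
Outlet amounts (n = n₀ + Σ ν·ξ):
  B: 509 − 1(376.7) = 132.3
  E: 0 + 1(376.7) − 1(107.9) = 268.8
  A: 0 + 1(107.9) = 107.9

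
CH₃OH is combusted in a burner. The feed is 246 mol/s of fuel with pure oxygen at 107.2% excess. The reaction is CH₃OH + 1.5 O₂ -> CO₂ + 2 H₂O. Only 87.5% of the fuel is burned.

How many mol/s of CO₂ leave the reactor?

215 mol/s

Stoichiometric O₂ = 1.5 × 246 = 369 mol/s; O₂ fed = 369 × 2.072 = 764.6 mol/s.
Fuel reacted = 0.875 × 246 → ξ = 215.2 mol/s.
Outlet (n = n₀ + ν ξ):
  CH₃OH: 246 − 1(215.2) = 30.75
  O₂: 764.6 − 1.5(215.2) = 441.7
  CO₂: 0 + 1(215.2) = 215.2
  H₂O: 0 + 2(215.2) = 430.5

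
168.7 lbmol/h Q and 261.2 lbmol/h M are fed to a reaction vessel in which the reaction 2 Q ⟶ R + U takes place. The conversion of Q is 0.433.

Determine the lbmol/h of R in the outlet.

36.5 lbmol/h

Q reacted = 0.433 × 168.7 = 73.05 lbmol/h; ν_Q = −2, so ξ = 73.05/2 = 36.52 lbmol/h.
Outlet amounts (n = n₀ + ν ξ):
  Q: 168.7 − 2(36.52) = 95.65
  R: 0 + 1(36.52) = 36.52
  U: 0 + 1(36.52) = 36.52
  M: 261.2 (inert)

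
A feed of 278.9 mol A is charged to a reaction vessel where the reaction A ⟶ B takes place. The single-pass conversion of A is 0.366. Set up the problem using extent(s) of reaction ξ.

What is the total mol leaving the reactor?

279 mol

A reacted = 0.366 × 278.9 = 102.1 mol; ν_A = −1, so ξ = 102.1/1 = 102.1 mol.
Outlet amounts (n = n₀ + ν ξ):
  A: 278.9 − 1(102.1) = 176.8
  B: 0 + 1(102.1) = 102.1
Total out = 176.8 + 102.1 = 278.9 mol.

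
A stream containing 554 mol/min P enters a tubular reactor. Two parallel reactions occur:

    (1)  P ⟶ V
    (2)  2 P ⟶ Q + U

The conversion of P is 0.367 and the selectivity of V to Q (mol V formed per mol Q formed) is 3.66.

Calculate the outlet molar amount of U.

35.9 mol/min

Conversion of P: P consumed = 0.367 × 554 = 203.3 mol/min = 1ξ₁ + 2ξ₂.
Selectivity: 1ξ₁ / (1ξ₂) = 3.66 → ξ₁ = 3.66 ξ₂.
Substitute: (1·3.66 + 2) ξ₂ = 203.3 → ξ₂ = 35.92 mol/min, ξ₁ = 131.5 mol/min.
Outlet amounts (n = n₀ + Σ ν·ξ):
  P: 554 − 1(131.5) − 2(35.92) = 350.7
  V: 0 + 1(131.5) = 131.5
  Q: 0 + 1(35.92) = 35.92
  U: 0 + 1(35.92) = 35.92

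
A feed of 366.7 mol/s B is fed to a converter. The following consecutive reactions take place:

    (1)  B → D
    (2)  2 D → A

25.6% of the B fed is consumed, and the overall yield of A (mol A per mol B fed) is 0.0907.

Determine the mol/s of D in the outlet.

Conversion of B: B consumed = 1ξ₁ = 0.256 × 366.7 → ξ₁ = 93.88 mol/s.
Yield of A: 1ξ₂ / 366.7 = 0.0907 → ξ₂ = 33.26 mol/s.
Outlet amounts (n = n₀ + Σ ν·ξ):
  B: 366.7 − 1(93.88) = 272.8
  D: 0 + 1(93.88) − 2(33.26) = 27.36
  A: 0 + 1(33.26) = 33.26

27.4 mol/s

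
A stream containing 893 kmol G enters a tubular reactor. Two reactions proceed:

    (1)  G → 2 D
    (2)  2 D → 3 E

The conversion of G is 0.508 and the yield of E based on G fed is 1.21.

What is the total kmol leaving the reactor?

1710 kmol

Conversion of G: G consumed = 1ξ₁ = 0.508 × 893 → ξ₁ = 453.6 kmol.
Yield of E: 3ξ₂ / 893 = 1.21 → ξ₂ = 360.2 kmol.
Outlet amounts (n = n₀ + Σ ν·ξ):
  G: 893 − 1(453.6) = 439.4
  D: 0 + 2(453.6) − 2(360.2) = 186.9
  E: 0 + 3(360.2) = 1081
Total out = 439.4 + 186.9 + 1081 = 1707 kmol.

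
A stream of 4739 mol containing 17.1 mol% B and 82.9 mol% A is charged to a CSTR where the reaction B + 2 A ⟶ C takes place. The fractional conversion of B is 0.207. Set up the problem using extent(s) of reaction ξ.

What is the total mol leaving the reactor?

4400 mol

B reacted = 0.207 × 810.4 = 167.7 mol; ν_B = −1, so ξ = 167.7/1 = 167.7 mol.
Outlet amounts (n = n₀ + ν ξ):
  B: 810.4 − 1(167.7) = 642.6
  A: 3929 − 2(167.7) = 3593
  C: 0 + 1(167.7) = 167.7
Total out = 642.6 + 3593 + 167.7 = 4404 mol.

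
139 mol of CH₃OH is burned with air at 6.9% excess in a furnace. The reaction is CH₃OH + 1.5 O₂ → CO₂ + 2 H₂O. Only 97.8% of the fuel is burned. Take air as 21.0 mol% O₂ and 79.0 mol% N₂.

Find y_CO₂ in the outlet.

Stoichiometric O₂ = 1.5 × 139 = 208.5 mol; O₂ fed = 208.5 × 1.069 = 222.9 mol.
N₂ fed = 222.9 × 79/21 = 838.5 mol.
Fuel reacted = 0.978 × 139 → ξ = 135.9 mol.
Outlet (n = n₀ + ν ξ):
  CH₃OH: 139 − 1(135.9) = 3.058
  O₂: 222.9 − 1.5(135.9) = 18.97
  N₂: 838.5 (inert)
  CO₂: 0 + 1(135.9) = 135.9
  H₂O: 0 + 2(135.9) = 271.9
Total out = 1268 mol; y_CO₂ = 135.9 / 1268 = 0.1072.

0.107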